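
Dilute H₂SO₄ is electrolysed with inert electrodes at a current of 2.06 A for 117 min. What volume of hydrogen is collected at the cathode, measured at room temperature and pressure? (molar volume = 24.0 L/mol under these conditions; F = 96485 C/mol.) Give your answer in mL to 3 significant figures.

1800 mL

Charge passed = 2.06 × 7020 = 14460 C
Moles of electrons = 14460 / 96485 = 0.1499 mol
2H⁺ + 2e⁻ → H₂, so n(H₂) = 0.1499 / 2 = 0.07495 mol
V = 0.07495 × 24.0 = 1.799 L
= 1800 mL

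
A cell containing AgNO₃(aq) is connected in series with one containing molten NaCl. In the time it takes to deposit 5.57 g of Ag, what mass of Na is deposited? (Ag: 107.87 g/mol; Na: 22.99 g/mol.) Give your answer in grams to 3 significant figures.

n(Ag) = 5.57 / 107.87 = 0.05164 mol
Ag⁺ + e⁻ → Ag, so n(e⁻) = 0.05164 mol
In series, the same 0.05164 mol of electrons flows through the second cell.
Na⁺ + e⁻ → Na, so n(Na) = 0.05164 mol
m(Na) = 0.05164 × 22.99 = 1.19 g

1.19 g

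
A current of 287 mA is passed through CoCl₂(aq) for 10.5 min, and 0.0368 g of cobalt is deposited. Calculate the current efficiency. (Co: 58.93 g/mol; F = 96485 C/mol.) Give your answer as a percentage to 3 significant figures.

66.6%

Q = 0.287 × 630 = 180.8 C
n(e⁻) = 180.8 / 96485 = 0.001874 mol
Co²⁺ + 2e⁻ → Co, so theoretical n(Co) = 9.370×10^-4 mol → 0.05522 g
Efficiency = 0.0368 / 0.05522 = 0.6664 = 66.6%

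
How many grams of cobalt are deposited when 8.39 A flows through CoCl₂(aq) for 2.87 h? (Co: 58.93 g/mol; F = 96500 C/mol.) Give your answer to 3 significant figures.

26.5 g

Q = It = 8.39 × 10332 = 86690 C
n(e⁻) = Q/F = 86690/96500 = 0.8983 mol
Co²⁺ + 2e⁻ → Co, so n(Co) = 0.8983 / 2 = 0.4492 mol
m = 0.4492 × 58.93 = 26.5 g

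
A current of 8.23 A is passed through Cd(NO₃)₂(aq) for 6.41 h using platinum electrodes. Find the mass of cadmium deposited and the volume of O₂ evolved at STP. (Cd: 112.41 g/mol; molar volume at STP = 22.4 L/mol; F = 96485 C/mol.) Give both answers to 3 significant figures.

Q = 8.23 × 23076 = 1.899×10^5 C; n(e⁻) = 1.899×10^5 / 96485 = 1.968 mol
Cathode: Cd²⁺ + 2e⁻ → Cd → n(Cd) = 1.968/2 = 0.9840 mol → 111 g
Anode: 2H₂O → O₂ + 4H⁺ + 4e⁻ → n(O₂) = 1.968/4 = 0.4920 mol → 11.0 L

111 g Cd; 11.0 L O₂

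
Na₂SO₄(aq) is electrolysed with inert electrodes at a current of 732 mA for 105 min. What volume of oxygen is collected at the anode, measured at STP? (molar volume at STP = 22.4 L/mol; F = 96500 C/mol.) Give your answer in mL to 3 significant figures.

Q = 0.732 A × 6300 s = 4612 C
Moles of electrons = 4612 / 96500 = 0.04779 mol
2H₂O → O₂ + 4H⁺ + 4e⁻, so n(O₂) = 0.04779 / 4 = 0.01195 mol
V = 0.01195 × 22.4 = 0.2677 L
= 268 mL

268 mL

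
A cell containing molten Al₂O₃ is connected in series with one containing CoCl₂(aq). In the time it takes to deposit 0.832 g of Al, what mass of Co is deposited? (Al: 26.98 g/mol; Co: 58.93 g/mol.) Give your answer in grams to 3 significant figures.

n(Al) = 0.832 / 26.98 = 0.03084 mol
Al³⁺ + 3e⁻ → Al, so n(e⁻) = 3 × 0.03084 = 0.09252 mol
Since the cells are in series, n(e⁻) in the Co cell is also 0.09252 mol.
Co²⁺ + 2e⁻ → Co, so n(Co) = 0.09252 / 2 = 0.04626 mol
m(Co) = 0.04626 × 58.93 = 2.73 g

2.73 g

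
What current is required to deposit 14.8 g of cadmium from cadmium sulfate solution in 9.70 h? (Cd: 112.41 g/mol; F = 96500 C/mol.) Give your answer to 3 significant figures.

0.728 A

n(Cd) = 14.8 / 112.41 = 0.1317 mol
Cd²⁺ + 2e⁻ → Cd, so n(e⁻) = 2 × 0.1317 = 0.2634 mol
Q = 0.2634 × 96500 = 25420 C
I = Q / t = 25420 / 34920 s = 0.728 A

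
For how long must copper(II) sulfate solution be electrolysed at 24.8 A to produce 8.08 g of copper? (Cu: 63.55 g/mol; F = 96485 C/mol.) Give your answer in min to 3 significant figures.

16.5 min

n(Cu) = 8.08 / 63.55 = 0.1271 mol
Cu²⁺ + 2e⁻ → Cu, so n(e⁻) = 2 × 0.1271 = 0.2542 mol
Q = 0.2542 × 96485 = 24530 C
t = Q / I = 24530 / 24.8 = 989.1 s = 16.5 min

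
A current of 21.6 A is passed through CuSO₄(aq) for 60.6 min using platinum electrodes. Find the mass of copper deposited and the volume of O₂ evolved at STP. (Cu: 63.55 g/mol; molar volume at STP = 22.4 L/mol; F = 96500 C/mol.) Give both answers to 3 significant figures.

Q = 21.6 × 3636 = 78540 C; n(e⁻) = 78540 / 96500 = 0.8139 mol
Cathode: Cu²⁺ + 2e⁻ → Cu → n(Cu) = 0.8139/2 = 0.4070 mol → 25.9 g
Anode: 2H₂O → O₂ + 4H⁺ + 4e⁻ → n(O₂) = 0.8139/4 = 0.2035 mol → 4.56 L

25.9 g Cu; 4.56 L O₂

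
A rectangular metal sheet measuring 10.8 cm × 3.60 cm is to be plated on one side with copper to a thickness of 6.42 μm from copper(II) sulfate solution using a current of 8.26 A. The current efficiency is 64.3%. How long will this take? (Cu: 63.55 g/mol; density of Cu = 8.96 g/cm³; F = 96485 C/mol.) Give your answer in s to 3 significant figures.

128 s

Plated area = 10.8 × 3.60 = 38.88 cm²
Volume = 38.88 × 6.42×10⁻⁴ cm = 0.02496 cm³
m(Cu) = 0.02496 × 8.96 = 0.2236 g
n(Cu) = 0.2236 / 63.55 = 0.003518 mol; n(e⁻) = 2 × 0.003518 = 0.007036 mol
Q = 0.007036 × 96485 / 0.643 = 1056 C
t = 1056 / 8.26 = 127.8 s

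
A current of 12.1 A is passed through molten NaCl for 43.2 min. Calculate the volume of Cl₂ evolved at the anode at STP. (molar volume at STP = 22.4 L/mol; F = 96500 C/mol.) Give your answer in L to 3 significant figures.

3.64 L

Charge passed = 12.1 × 2592 = 31360 C
Moles of electrons = 31360 / 96500 = 0.3250 mol
2Cl⁻ → Cl₂ + 2e⁻, so n(Cl₂) = 0.3250 / 2 = 0.1625 mol
V = 0.1625 × 22.4 = 3.640 L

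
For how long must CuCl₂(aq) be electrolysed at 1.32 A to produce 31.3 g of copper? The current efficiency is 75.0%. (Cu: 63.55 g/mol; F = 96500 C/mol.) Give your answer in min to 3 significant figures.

n(Cu) = 31.3 / 63.55 = 0.4925 mol
Cu²⁺ + 2e⁻ → Cu, so n(e⁻) = 2 × 0.4925 = 0.9850 mol
Q = 0.9850 × 96500 / 0.750 = 1.267×10^5 C
t = Q / I = 1.267×10^5 / 1.32 = 95980 s = 1600 min

1600 min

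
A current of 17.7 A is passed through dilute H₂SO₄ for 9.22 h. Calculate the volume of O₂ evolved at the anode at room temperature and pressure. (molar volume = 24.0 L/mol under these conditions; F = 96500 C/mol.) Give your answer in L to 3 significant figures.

Q = 17.7 A × 33192 s = 5.875×10^5 C
n(e⁻) = 5.875×10^5 / 96500 = 6.088 mol
2H₂O → O₂ + 4H⁺ + 4e⁻, so n(O₂) = 6.088 / 4 = 1.522 mol
V = 1.522 × 24.0 = 36.53 L

36.5 L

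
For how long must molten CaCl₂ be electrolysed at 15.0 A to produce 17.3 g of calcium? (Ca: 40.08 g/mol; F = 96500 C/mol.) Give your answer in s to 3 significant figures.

n(Ca) = 17.3 / 40.08 = 0.4316 mol
Ca²⁺ + 2e⁻ → Ca, so n(e⁻) = 2 × 0.4316 = 0.8632 mol
Q = 0.8632 × 96500 = 83300 C
t = Q / I = 83300 / 15.0 = 5553 s

5550 s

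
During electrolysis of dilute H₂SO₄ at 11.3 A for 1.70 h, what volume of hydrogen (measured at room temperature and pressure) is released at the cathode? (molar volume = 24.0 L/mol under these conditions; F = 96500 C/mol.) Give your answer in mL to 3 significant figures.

Q = It = 11.3 × 6120 = 69160 C
n(e⁻) = 69160 / 96500 = 0.7167 mol
2H⁺ + 2e⁻ → H₂, so n(H₂) = 0.7167 / 2 = 0.3584 mol
V = 0.3584 × 24.0 = 8.602 L
= 8600 mL

8600 mL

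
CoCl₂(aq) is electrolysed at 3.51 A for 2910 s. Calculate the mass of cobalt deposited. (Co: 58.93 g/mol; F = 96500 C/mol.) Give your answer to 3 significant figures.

Q = 3.51 A × 2910 s = 10210 C
n(e⁻) = Q/F = 10210/96500 = 0.1058 mol
Co²⁺ + 2e⁻ → Co, so n(Co) = 0.1058 / 2 = 0.05290 mol
m = 0.05290 × 58.93 = 3.12 g

3.12 g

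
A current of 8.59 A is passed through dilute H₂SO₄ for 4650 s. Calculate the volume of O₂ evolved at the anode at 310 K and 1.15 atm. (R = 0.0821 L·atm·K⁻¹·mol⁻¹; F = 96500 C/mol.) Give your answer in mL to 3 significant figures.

2290 mL

Charge passed = 8.59 × 4650 = 39940 C
n(e⁻) = 39940 / 96500 = 0.4139 mol
2H₂O → O₂ + 4H⁺ + 4e⁻, so n(O₂) = 0.4139 / 4 = 0.1035 mol
V = nRT/P = 0.1035 × 0.0821 × 310 / 1.15 = 2.291 L
= 2290 mL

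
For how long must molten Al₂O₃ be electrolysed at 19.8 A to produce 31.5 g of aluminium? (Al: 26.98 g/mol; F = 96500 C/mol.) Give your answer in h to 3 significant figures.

n(Al) = 31.5 / 26.98 = 1.168 mol
Al³⁺ + 3e⁻ → Al, so n(e⁻) = 3 × 1.168 = 3.504 mol
Q = 3.504 × 96500 = 3.381×10^5 C
t = Q / I = 3.381×10^5 / 19.8 = 17080 s = 4.74 h

4.74 h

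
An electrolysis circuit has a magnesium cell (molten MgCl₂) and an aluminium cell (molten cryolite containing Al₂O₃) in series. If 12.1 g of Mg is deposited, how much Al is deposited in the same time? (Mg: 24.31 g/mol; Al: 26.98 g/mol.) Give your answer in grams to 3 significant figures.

n(Mg) = 12.1 / 24.31 = 0.4977 mol
Mg²⁺ + 2e⁻ → Mg, so n(e⁻) = 2 × 0.4977 = 0.9954 mol
Since the cells are in series, n(e⁻) in the Al cell is also 0.9954 mol.
Al³⁺ + 3e⁻ → Al, so n(Al) = 0.9954 / 3 = 0.3318 mol
m(Al) = 0.3318 × 26.98 = 8.95 g

8.95 g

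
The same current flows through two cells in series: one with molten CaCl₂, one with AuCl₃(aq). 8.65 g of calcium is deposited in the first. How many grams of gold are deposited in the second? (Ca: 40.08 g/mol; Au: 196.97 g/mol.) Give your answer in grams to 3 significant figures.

28.3 g

n(Ca) = 8.65 / 40.08 = 0.2158 mol
Ca²⁺ + 2e⁻ → Ca, so n(e⁻) = 2 × 0.2158 = 0.4316 mol
Same current for the same time ⇒ same n(e⁻) = 0.4316 mol in both cells.
Au³⁺ + 3e⁻ → Au, so n(Au) = 0.4316 / 3 = 0.1439 mol
m(Au) = 0.1439 × 196.97 = 28.3 g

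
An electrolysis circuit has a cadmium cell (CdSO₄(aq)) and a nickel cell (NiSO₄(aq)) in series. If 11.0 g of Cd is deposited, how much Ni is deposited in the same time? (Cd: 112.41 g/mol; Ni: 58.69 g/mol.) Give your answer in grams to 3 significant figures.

5.74 g

n(Cd) = 11.0 / 112.41 = 0.09786 mol
Cd²⁺ + 2e⁻ → Cd, so n(e⁻) = 2 × 0.09786 = 0.1957 mol
Same current for the same time ⇒ same n(e⁻) = 0.1957 mol in both cells.
Ni²⁺ + 2e⁻ → Ni, so n(Ni) = 0.1957 / 2 = 0.09785 mol
m(Ni) = 0.09785 × 58.69 = 5.74 g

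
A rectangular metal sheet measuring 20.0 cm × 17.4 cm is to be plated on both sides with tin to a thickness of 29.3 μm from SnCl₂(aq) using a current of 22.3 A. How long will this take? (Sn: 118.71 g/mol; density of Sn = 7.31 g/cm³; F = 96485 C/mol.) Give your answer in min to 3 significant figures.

18.1 min

Plated area = 2 × 20.0 × 17.4 = 696.0 cm²
Volume = 696.0 × 29.3×10⁻⁴ cm = 2.039 cm³
m(Sn) = 2.039 × 7.31 = 14.91 g
n(Sn) = 14.91 / 118.71 = 0.1256 mol; n(e⁻) = 2 × 0.1256 = 0.2512 mol
Q = 0.2512 × 96485 = 24240 C
t = 24240 / 22.3 = 1087 s = 18.1 min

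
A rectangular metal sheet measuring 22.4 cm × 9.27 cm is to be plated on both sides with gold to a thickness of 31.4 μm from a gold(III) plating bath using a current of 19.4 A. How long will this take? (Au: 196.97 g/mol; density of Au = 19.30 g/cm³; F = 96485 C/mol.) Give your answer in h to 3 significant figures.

Plated area = 2 × 22.4 × 9.27 = 415.3 cm²
Volume = 415.3 × 31.4×10⁻⁴ cm = 1.304 cm³
m(Au) = 1.304 × 19.30 = 25.17 g
n(Au) = 25.17 / 196.97 = 0.1278 mol; n(e⁻) = 3 × 0.1278 = 0.3834 mol
Q = 0.3834 × 96485 = 36990 C
t = 36990 / 19.4 = 1907 s = 0.530 h

0.530 h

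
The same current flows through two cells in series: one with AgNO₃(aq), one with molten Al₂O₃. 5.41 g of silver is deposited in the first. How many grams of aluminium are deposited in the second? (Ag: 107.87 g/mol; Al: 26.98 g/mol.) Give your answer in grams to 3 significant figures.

n(Ag) = 5.41 / 107.87 = 0.05015 mol
Ag⁺ + e⁻ → Ag, so n(e⁻) = 0.05015 mol
Since the cells are in series, n(e⁻) in the Al cell is also 0.05015 mol.
Al³⁺ + 3e⁻ → Al, so n(Al) = 0.05015 / 3 = 0.01672 mol
m(Al) = 0.01672 × 26.98 = 0.451 g

0.451 g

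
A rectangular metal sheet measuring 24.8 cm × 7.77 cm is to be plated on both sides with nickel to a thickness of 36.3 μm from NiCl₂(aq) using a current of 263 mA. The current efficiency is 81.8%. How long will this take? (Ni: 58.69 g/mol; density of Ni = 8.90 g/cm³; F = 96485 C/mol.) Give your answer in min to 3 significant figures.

3170 min

Plated area = 2 × 24.8 × 7.77 = 385.4 cm²
Volume = 385.4 × 36.3×10⁻⁴ cm = 1.399 cm³
m(Ni) = 1.399 × 8.90 = 12.45 g
n(Ni) = 12.45 / 58.69 = 0.2121 mol; n(e⁻) = 2 × 0.2121 = 0.4242 mol
Q = 0.4242 × 96485 / 0.818 = 50040 C
t = 50040 / 0.263 = 1.903×10^5 s = 3170 min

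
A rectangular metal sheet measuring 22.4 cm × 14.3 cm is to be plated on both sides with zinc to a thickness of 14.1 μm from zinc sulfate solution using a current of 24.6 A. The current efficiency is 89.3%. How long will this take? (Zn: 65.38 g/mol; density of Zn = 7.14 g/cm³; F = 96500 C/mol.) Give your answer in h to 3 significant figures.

Plated area = 2 × 22.4 × 14.3 = 640.6 cm²
Volume = 640.6 × 14.1×10⁻⁴ cm = 0.9032 cm³
m(Zn) = 0.9032 × 7.14 = 6.449 g
n(Zn) = 6.449 / 65.38 = 0.09864 mol; n(e⁻) = 2 × 0.09864 = 0.1973 mol
Q = 0.1973 × 96500 / 0.893 = 21320 C
t = 21320 / 24.6 = 866.7 s = 0.241 h

0.241 h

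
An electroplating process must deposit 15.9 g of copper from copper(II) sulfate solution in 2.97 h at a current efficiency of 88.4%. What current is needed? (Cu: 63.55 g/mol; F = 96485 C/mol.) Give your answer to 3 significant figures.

n(Cu) = 15.9 / 63.55 = 0.2502 mol
Cu²⁺ + 2e⁻ → Cu, so n(e⁻) = 2 × 0.2502 = 0.5004 mol
Q = 0.5004 × 96485 / 0.884 = 54620 C
I = Q / t = 54620 / 10692 s = 5.11 A

5.11 A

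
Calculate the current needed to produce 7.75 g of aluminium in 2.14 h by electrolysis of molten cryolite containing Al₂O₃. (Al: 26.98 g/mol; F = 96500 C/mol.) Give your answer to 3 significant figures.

10.8 A

n(Al) = 7.75 / 26.98 = 0.2872 mol
Al³⁺ + 3e⁻ → Al, so n(e⁻) = 3 × 0.2872 = 0.8616 mol
Q = 0.8616 × 96500 = 83140 C
I = Q / t = 83140 / 7704 s = 10.8 A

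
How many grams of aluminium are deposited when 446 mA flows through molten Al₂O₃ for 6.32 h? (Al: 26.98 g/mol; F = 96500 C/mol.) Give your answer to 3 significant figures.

Charge passed = 0.446 × 22752 = 10150 C
Moles of electrons = 10150 / 96500 = 0.1052 mol
Al³⁺ + 3e⁻ → Al, so n(Al) = 0.1052 / 3 = 0.03507 mol
m = 0.03507 × 26.98 = 0.946 g

0.946 g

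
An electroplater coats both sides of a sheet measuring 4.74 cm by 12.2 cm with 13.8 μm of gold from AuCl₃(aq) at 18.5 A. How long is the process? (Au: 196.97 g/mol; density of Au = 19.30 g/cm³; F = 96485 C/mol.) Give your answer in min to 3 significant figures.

Plated area = 2 × 4.74 × 12.2 = 115.7 cm²
Volume = 115.7 × 13.8×10⁻⁴ cm = 0.1597 cm³
m(Au) = 0.1597 × 19.30 = 3.082 g
n(Au) = 3.082 / 196.97 = 0.01565 mol; n(e⁻) = 3 × 0.01565 = 0.04695 mol
Q = 0.04695 × 96485 = 4530 C
t = 4530 / 18.5 = 244.9 s = 4.08 min

4.08 min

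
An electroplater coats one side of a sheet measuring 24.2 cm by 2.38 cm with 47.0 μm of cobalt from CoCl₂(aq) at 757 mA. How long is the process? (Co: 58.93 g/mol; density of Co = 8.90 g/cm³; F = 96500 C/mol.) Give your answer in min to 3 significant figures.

174 min

Plated area = 24.2 × 2.38 = 57.60 cm²
Volume = 57.60 × 47.0×10⁻⁴ cm = 0.2707 cm³
m(Co) = 0.2707 × 8.90 = 2.409 g
n(Co) = 2.409 / 58.93 = 0.04088 mol; n(e⁻) = 2 × 0.04088 = 0.08176 mol
Q = 0.08176 × 96500 = 7890 C
t = 7890 / 0.757 = 10420 s = 174 min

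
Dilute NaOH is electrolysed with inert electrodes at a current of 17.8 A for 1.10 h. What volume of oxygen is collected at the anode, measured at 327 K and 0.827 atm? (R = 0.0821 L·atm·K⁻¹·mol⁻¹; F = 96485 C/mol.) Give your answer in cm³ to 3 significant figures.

Charge passed = 17.8 × 3960 = 70490 C
n(e⁻) = 70490 / 96485 = 0.7306 mol
2H₂O → O₂ + 4H⁺ + 4e⁻, so n(O₂) = 0.7306 / 4 = 0.1827 mol
V = nRT/P = 0.1827 × 0.0821 × 327 / 0.827 = 5.931 L
= 5930 cm³

5930 cm³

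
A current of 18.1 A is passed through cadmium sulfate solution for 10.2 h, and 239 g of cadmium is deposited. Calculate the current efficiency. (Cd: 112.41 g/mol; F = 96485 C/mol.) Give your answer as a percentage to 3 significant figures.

Q = 18.1 × 36720 = 6.646×10^5 C
n(e⁻) = 6.646×10^5 / 96485 = 6.888 mol
Cd²⁺ + 2e⁻ → Cd, so theoretical n(Cd) = 3.444 mol → 387.1 g
Efficiency = 239 / 387.1 = 0.6174 = 61.7%

61.7%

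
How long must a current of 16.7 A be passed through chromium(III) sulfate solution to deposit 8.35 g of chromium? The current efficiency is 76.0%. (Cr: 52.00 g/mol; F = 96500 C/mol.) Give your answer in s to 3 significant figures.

n(Cr) = 8.35 / 52.00 = 0.1606 mol
Cr³⁺ + 3e⁻ → Cr, so n(e⁻) = 3 × 0.1606 = 0.4818 mol
Q = 0.4818 × 96500 / 0.760 = 61180 C
t = Q / I = 61180 / 16.7 = 3663 s

3660 s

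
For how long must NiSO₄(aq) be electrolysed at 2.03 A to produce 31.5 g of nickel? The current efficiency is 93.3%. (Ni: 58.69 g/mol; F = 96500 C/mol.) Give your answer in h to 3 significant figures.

15.2 h

n(Ni) = 31.5 / 58.69 = 0.5367 mol
Ni²⁺ + 2e⁻ → Ni, so n(e⁻) = 2 × 0.5367 = 1.073 mol
Q = 1.073 × 96500 / 0.933 = 1.110×10^5 C
t = Q / I = 1.110×10^5 / 2.03 = 54680 s = 15.2 h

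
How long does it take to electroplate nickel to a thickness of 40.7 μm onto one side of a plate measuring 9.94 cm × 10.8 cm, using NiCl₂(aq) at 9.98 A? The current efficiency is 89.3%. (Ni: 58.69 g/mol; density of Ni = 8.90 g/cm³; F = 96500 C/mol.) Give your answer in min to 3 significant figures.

23.9 min

Plated area = 9.94 × 10.8 = 107.4 cm²
Volume = 107.4 × 40.7×10⁻⁴ cm = 0.4371 cm³
m(Ni) = 0.4371 × 8.90 = 3.890 g
n(Ni) = 3.890 / 58.69 = 0.06628 mol; n(e⁻) = 2 × 0.06628 = 0.1326 mol
Q = 0.1326 × 96500 / 0.893 = 14330 C
t = 14330 / 9.98 = 1436 s = 23.9 min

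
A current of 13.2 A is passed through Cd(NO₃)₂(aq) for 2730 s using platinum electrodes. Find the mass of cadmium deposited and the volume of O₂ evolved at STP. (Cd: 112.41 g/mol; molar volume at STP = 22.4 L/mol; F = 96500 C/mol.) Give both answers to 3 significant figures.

Q = 13.2 × 2730 = 36040 C; n(e⁻) = 36040 / 96500 = 0.3735 mol
Cathode: Cd²⁺ + 2e⁻ → Cd → n(Cd) = 0.3735/2 = 0.1868 mol → 21.0 g
Anode: 2H₂O → O₂ + 4H⁺ + 4e⁻ → n(O₂) = 0.3735/4 = 0.09338 mol → 2.09 L

21.0 g Cd; 2.09 L O₂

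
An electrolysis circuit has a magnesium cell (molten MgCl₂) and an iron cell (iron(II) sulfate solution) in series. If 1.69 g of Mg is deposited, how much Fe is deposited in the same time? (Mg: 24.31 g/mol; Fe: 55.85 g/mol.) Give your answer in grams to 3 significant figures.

3.88 g

n(Mg) = 1.69 / 24.31 = 0.06952 mol
Mg²⁺ + 2e⁻ → Mg, so n(e⁻) = 2 × 0.06952 = 0.1390 mol
Same current for the same time ⇒ same n(e⁻) = 0.1390 mol in both cells.
Fe²⁺ + 2e⁻ → Fe, so n(Fe) = 0.1390 / 2 = 0.06950 mol
m(Fe) = 0.06950 × 55.85 = 3.88 g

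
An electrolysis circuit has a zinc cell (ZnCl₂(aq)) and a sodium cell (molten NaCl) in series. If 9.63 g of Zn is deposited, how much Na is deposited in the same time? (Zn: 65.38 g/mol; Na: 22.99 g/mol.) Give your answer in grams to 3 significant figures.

6.77 g

n(Zn) = 9.63 / 65.38 = 0.1473 mol
Zn²⁺ + 2e⁻ → Zn, so n(e⁻) = 2 × 0.1473 = 0.2946 mol
The cells are in series, so the same charge (and hence the same n(e⁻) = 0.2946 mol) passes through both.
Na⁺ + e⁻ → Na, so n(Na) = 0.2946 mol
m(Na) = 0.2946 × 22.99 = 6.77 g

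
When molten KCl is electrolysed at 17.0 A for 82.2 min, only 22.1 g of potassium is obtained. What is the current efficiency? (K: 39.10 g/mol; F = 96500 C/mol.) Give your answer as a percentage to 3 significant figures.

65.1%

Q = 17.0 × 4932 = 83840 C
n(e⁻) = 83840 / 96500 = 0.8688 mol
K⁺ + e⁻ → K, so theoretical n(K) = 0.8688 mol → 33.97 g
Efficiency = 22.1 / 33.97 = 0.6506 = 65.1%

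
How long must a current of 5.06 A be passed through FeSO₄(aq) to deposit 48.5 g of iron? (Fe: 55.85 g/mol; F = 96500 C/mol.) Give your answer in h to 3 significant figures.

n(Fe) = 48.5 / 55.85 = 0.8684 mol
Fe²⁺ + 2e⁻ → Fe, so n(e⁻) = 2 × 0.8684 = 1.737 mol
Q = 1.737 × 96500 = 1.676×10^5 C
t = Q / I = 1.676×10^5 / 5.06 = 33120 s = 9.20 h

9.20 h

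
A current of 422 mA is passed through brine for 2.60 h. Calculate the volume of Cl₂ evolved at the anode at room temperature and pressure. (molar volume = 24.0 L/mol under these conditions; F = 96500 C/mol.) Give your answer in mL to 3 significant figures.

Q = 0.422 A × 9360 s = 3950 C
Moles of electrons = 3950 / 96500 = 0.04093 mol
2Cl⁻ → Cl₂ + 2e⁻, so n(Cl₂) = 0.04093 / 2 = 0.02047 mol
V = 0.02047 × 24.0 = 0.4913 L
= 491 mL

491 mL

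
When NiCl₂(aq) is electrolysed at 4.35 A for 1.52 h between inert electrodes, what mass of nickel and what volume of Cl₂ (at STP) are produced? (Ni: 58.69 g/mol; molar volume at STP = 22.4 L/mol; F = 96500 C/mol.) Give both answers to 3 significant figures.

Q = 4.35 × 5472 = 23800 C; n(e⁻) = 23800 / 96500 = 0.2466 mol
Cathode: Ni²⁺ + 2e⁻ → Ni → n(Ni) = 0.2466/2 = 0.1233 mol → 7.24 g
Anode: 2Cl⁻ → Cl₂ + 2e⁻ → n(Cl₂) = 0.2466/2 = 0.1233 mol → 2.76 L

7.24 g Ni; 2.76 L Cl₂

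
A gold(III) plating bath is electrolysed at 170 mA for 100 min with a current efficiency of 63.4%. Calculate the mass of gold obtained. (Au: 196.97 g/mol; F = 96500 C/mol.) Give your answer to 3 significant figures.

0.440 g

Q = 0.170 × 6000 = 1020 C
n(e⁻) = 1020 / 96500 = 0.01057 mol
Au³⁺ + 3e⁻ → Au, so theoretical m(Au) = 0.003523 × 196.97 = 0.6939 g
Actual mass = 63.4% × 0.6939 = 0.440 g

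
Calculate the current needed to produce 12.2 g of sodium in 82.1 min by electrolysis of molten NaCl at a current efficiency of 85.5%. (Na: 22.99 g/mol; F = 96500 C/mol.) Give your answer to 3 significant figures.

n(Na) = 12.2 / 22.99 = 0.5307 mol
Na⁺ + e⁻ → Na, so n(e⁻) = 0.5307 mol
Q = 0.5307 × 96500 / 0.855 = 59900 C
I = Q / t = 59900 / 4926 s = 12.2 A

12.2 A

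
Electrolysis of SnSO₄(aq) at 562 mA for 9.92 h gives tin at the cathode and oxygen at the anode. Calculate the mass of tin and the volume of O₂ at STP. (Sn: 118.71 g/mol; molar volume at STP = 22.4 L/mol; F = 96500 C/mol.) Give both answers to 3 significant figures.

Q = 0.562 × 35712 = 20070 C; n(e⁻) = 20070 / 96500 = 0.2080 mol
Cathode: Sn²⁺ + 2e⁻ → Sn → n(Sn) = 0.2080/2 = 0.1040 mol → 12.3 g
Anode: 2H₂O → O₂ + 4H⁺ + 4e⁻ → n(O₂) = 0.2080/4 = 0.05200 mol → 1.16 L

12.3 g Sn; 1.16 L O₂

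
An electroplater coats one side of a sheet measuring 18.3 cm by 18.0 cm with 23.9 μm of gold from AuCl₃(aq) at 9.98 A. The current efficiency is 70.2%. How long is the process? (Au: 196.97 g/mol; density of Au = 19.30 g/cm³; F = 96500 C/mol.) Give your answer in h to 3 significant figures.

0.885 h

Plated area = 18.3 × 18.0 = 329.4 cm²
Volume = 329.4 × 23.9×10⁻⁴ cm = 0.7873 cm³
m(Au) = 0.7873 × 19.30 = 15.19 g
n(Au) = 15.19 / 196.97 = 0.07712 mol; n(e⁻) = 3 × 0.07712 = 0.2314 mol
Q = 0.2314 × 96500 / 0.702 = 31810 C
t = 31810 / 9.98 = 3187 s = 0.885 h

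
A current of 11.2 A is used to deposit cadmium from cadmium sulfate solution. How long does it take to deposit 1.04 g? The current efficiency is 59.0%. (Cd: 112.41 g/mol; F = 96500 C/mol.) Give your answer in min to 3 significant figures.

n(Cd) = 1.04 / 112.41 = 0.009252 mol
Cd²⁺ + 2e⁻ → Cd, so n(e⁻) = 2 × 0.009252 = 0.01850 mol
Q = 0.01850 × 96500 / 0.590 = 3026 C
t = Q / I = 3026 / 11.2 = 270.2 s = 4.50 min

4.50 min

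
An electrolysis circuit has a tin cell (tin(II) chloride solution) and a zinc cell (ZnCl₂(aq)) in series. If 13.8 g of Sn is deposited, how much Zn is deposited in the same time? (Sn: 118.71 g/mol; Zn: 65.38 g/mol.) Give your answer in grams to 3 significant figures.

7.60 g

n(Sn) = 13.8 / 118.71 = 0.1162 mol
Sn²⁺ + 2e⁻ → Sn, so n(e⁻) = 2 × 0.1162 = 0.2324 mol
Since the cells are in series, n(e⁻) in the Zn cell is also 0.2324 mol.
Zn²⁺ + 2e⁻ → Zn, so n(Zn) = 0.2324 / 2 = 0.1162 mol
m(Zn) = 0.1162 × 65.38 = 7.60 g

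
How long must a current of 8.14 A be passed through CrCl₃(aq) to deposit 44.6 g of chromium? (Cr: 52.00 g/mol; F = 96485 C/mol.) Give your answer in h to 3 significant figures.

n(Cr) = 44.6 / 52.00 = 0.8577 mol
Cr³⁺ + 3e⁻ → Cr, so n(e⁻) = 3 × 0.8577 = 2.573 mol
Q = 2.573 × 96485 = 2.483×10^5 C
t = Q / I = 2.483×10^5 / 8.14 = 30500 s = 8.47 h

8.47 h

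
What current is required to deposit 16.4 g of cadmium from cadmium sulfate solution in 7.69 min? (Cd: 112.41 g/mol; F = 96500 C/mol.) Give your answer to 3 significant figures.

n(Cd) = 16.4 / 112.41 = 0.1459 mol
Cd²⁺ + 2e⁻ → Cd, so n(e⁻) = 2 × 0.1459 = 0.2918 mol
Q = 0.2918 × 96500 = 28160 C
I = Q / t = 28160 / 461.4 s = 61.0 A

61.0 A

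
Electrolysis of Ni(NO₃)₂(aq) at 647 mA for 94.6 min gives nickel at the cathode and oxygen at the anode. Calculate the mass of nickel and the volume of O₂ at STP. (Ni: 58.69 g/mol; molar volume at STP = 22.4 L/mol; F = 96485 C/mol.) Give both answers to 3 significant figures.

Q = 0.647 × 5676 = 3672 C; n(e⁻) = 3672 / 96485 = 0.03806 mol
Cathode: Ni²⁺ + 2e⁻ → Ni → n(Ni) = 0.03806/2 = 0.01903 mol → 1.12 g
Anode: 2H₂O → O₂ + 4H⁺ + 4e⁻ → n(O₂) = 0.03806/4 = 0.009515 mol → 0.213 L

1.12 g Ni; 0.213 L O₂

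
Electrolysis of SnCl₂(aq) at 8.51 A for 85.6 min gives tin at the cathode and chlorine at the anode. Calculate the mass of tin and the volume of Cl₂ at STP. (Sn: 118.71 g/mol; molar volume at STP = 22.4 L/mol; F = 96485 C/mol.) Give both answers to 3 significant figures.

26.9 g Sn; 5.07 L Cl₂

Q = 8.51 × 5136 = 43710 C; n(e⁻) = 43710 / 96485 = 0.4530 mol
Cathode: Sn²⁺ + 2e⁻ → Sn → n(Sn) = 0.4530/2 = 0.2265 mol → 26.9 g
Anode: 2Cl⁻ → Cl₂ + 2e⁻ → n(Cl₂) = 0.4530/2 = 0.2265 mol → 5.07 L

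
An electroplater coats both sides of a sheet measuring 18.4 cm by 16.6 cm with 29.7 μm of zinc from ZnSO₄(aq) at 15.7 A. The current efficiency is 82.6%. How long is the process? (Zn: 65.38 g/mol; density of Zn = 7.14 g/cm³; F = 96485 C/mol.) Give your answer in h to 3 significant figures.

0.819 h

Plated area = 2 × 18.4 × 16.6 = 610.9 cm²
Volume = 610.9 × 29.7×10⁻⁴ cm = 1.814 cm³
m(Zn) = 1.814 × 7.14 = 12.95 g
n(Zn) = 12.95 / 65.38 = 0.1981 mol; n(e⁻) = 2 × 0.1981 = 0.3962 mol
Q = 0.3962 × 96485 / 0.826 = 46280 C
t = 46280 / 15.7 = 2948 s = 0.819 h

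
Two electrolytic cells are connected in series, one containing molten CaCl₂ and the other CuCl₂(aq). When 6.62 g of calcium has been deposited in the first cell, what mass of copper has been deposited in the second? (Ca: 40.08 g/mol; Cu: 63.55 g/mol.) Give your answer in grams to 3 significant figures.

10.5 g

n(Ca) = 6.62 / 40.08 = 0.1652 mol
Ca²⁺ + 2e⁻ → Ca, so n(e⁻) = 2 × 0.1652 = 0.3304 mol
Since the cells are in series, n(e⁻) in the Cu cell is also 0.3304 mol.
Cu²⁺ + 2e⁻ → Cu, so n(Cu) = 0.3304 / 2 = 0.1652 mol
m(Cu) = 0.1652 × 63.55 = 10.5 g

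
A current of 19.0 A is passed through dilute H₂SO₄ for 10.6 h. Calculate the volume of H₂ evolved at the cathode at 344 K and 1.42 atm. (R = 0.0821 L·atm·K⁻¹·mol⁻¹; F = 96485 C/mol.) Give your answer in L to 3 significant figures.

Charge passed = 19.0 × 38160 = 7.250×10^5 C
n(e⁻) = 7.250×10^5 / 96485 = 7.514 mol
2H⁺ + 2e⁻ → H₂, so n(H₂) = 7.514 / 2 = 3.757 mol
V = nRT/P = 3.757 × 0.0821 × 344 / 1.42 = 74.72 L

74.7 L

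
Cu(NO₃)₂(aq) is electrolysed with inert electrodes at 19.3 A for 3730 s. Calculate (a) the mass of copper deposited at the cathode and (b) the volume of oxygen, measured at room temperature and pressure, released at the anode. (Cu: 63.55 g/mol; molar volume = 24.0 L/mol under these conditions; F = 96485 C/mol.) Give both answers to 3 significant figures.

Q = 19.3 × 3730 = 71990 C; n(e⁻) = 71990 / 96485 = 0.7461 mol
Cathode: Cu²⁺ + 2e⁻ → Cu → n(Cu) = 0.7461/2 = 0.3731 mol → 23.7 g
Anode: 2H₂O → O₂ + 4H⁺ + 4e⁻ → n(O₂) = 0.7461/4 = 0.1865 mol → 4.48 L

23.7 g Cu; 4.48 L O₂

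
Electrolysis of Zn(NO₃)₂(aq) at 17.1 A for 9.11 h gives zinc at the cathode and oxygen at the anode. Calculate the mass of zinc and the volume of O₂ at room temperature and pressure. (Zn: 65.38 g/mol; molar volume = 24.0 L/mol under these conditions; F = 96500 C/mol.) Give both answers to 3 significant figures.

190 g Zn; 34.9 L O₂

Q = 17.1 × 32796 = 5.608×10^5 C; n(e⁻) = 5.608×10^5 / 96500 = 5.811 mol
Cathode: Zn²⁺ + 2e⁻ → Zn → n(Zn) = 5.811/2 = 2.906 mol → 190 g
Anode: 2H₂O → O₂ + 4H⁺ + 4e⁻ → n(O₂) = 5.811/4 = 1.453 mol → 34.9 L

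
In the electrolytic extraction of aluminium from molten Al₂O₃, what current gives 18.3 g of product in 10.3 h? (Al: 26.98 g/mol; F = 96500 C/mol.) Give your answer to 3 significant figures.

5.30 A

n(Al) = 18.3 / 26.98 = 0.6783 mol
Al³⁺ + 3e⁻ → Al, so n(e⁻) = 3 × 0.6783 = 2.035 mol
Q = 2.035 × 96500 = 1.964×10^5 C
I = Q / t = 1.964×10^5 / 37080 s = 5.30 A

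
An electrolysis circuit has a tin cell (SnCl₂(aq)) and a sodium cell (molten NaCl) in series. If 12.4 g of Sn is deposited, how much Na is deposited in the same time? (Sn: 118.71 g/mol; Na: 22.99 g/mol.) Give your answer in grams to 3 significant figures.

n(Sn) = 12.4 / 118.71 = 0.1045 mol
Sn²⁺ + 2e⁻ → Sn, so n(e⁻) = 2 × 0.1045 = 0.2090 mol
Same current for the same time ⇒ same n(e⁻) = 0.2090 mol in both cells.
Na⁺ + e⁻ → Na, so n(Na) = 0.2090 mol
m(Na) = 0.2090 × 22.99 = 4.80 g

4.80 g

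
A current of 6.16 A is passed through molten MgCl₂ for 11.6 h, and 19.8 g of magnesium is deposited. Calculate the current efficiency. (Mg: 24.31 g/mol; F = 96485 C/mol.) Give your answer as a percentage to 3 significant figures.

61.1%

Q = 6.16 × 41760 = 2.572×10^5 C
n(e⁻) = 2.572×10^5 / 96485 = 2.666 mol
Mg²⁺ + 2e⁻ → Mg, so theoretical n(Mg) = 1.333 mol → 32.41 g
Efficiency = 19.8 / 32.41 = 0.6109 = 61.1%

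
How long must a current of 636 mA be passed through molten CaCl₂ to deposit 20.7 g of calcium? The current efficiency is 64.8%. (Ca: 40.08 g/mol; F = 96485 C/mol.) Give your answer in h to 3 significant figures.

67.2 h

n(Ca) = 20.7 / 40.08 = 0.5165 mol
Ca²⁺ + 2e⁻ → Ca, so n(e⁻) = 2 × 0.5165 = 1.033 mol
Q = 1.033 × 96485 / 0.648 = 1.538×10^5 C
t = Q / I = 1.538×10^5 / 0.636 = 2.418×10^5 s = 67.2 h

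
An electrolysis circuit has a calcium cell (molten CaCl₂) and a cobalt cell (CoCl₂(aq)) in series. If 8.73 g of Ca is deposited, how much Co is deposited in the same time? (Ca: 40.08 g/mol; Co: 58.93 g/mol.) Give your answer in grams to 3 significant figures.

12.8 g

n(Ca) = 8.73 / 40.08 = 0.2178 mol
Ca²⁺ + 2e⁻ → Ca, so n(e⁻) = 2 × 0.2178 = 0.4356 mol
The cells are in series, so the same charge (and hence the same n(e⁻) = 0.4356 mol) passes through both.
Co²⁺ + 2e⁻ → Co, so n(Co) = 0.4356 / 2 = 0.2178 mol
m(Co) = 0.2178 × 58.93 = 12.8 g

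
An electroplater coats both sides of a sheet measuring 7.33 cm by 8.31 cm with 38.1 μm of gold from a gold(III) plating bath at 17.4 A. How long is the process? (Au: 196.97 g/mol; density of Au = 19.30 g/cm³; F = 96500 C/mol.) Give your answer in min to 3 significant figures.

12.6 min

Plated area = 2 × 7.33 × 8.31 = 121.8 cm²
Volume = 121.8 × 38.1×10⁻⁴ cm = 0.4641 cm³
m(Au) = 0.4641 × 19.30 = 8.957 g
n(Au) = 8.957 / 196.97 = 0.04547 mol; n(e⁻) = 3 × 0.04547 = 0.1364 mol
Q = 0.1364 × 96500 = 13160 C
t = 13160 / 17.4 = 756.3 s = 12.6 min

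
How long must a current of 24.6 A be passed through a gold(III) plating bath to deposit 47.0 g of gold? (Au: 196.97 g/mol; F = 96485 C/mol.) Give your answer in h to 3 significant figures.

0.780 h

n(Au) = 47.0 / 196.97 = 0.2386 mol
Au³⁺ + 3e⁻ → Au, so n(e⁻) = 3 × 0.2386 = 0.7158 mol
Q = 0.7158 × 96485 = 69060 C
t = Q / I = 69060 / 24.6 = 2807 s = 0.780 h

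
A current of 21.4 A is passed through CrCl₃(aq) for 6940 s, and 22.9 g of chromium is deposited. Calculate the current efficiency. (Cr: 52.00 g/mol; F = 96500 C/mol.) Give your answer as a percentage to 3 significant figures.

85.8%

Q = 21.4 × 6940 = 1.485×10^5 C
n(e⁻) = 1.485×10^5 / 96500 = 1.539 mol
Cr³⁺ + 3e⁻ → Cr, so theoretical n(Cr) = 0.5130 mol → 26.68 g
Efficiency = 22.9 / 26.68 = 0.8583 = 85.8%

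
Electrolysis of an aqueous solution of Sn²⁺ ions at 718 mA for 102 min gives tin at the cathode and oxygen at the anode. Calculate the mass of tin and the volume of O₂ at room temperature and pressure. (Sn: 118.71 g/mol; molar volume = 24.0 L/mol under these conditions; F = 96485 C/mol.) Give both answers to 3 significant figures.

Q = 0.718 × 6120 = 4394 C; n(e⁻) = 4394 / 96485 = 0.04554 mol
Cathode: Sn²⁺ + 2e⁻ → Sn → n(Sn) = 0.04554/2 = 0.02277 mol → 2.70 g
Anode: 2H₂O → O₂ + 4H⁺ + 4e⁻ → n(O₂) = 0.04554/4 = 0.01139 mol → 0.273 L

2.70 g Sn; 0.273 L O₂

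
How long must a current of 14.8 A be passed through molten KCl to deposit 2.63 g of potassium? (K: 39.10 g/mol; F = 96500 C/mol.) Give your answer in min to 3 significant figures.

7.31 min

n(K) = 2.63 / 39.10 = 0.06726 mol
K⁺ + e⁻ → K, so n(e⁻) = 0.06726 mol
Q = 0.06726 × 96500 = 6491 C
t = Q / I = 6491 / 14.8 = 438.6 s = 7.31 min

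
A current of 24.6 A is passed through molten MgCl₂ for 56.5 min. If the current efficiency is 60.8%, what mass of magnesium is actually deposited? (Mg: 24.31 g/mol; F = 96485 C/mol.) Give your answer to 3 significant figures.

Q = 24.6 × 3390 = 83390 C
n(e⁻) = 83390 / 96485 = 0.8643 mol
Mg²⁺ + 2e⁻ → Mg, so theoretical m(Mg) = 0.4322 × 24.31 = 10.51 g
Actual mass = 60.8% × 10.51 = 6.39 g

6.39 g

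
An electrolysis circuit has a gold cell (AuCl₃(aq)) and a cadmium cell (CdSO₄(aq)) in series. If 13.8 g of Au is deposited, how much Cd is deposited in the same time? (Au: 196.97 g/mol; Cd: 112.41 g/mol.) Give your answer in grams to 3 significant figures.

11.8 g

n(Au) = 13.8 / 196.97 = 0.07006 mol
Au³⁺ + 3e⁻ → Au, so n(e⁻) = 3 × 0.07006 = 0.2102 mol
Same current for the same time ⇒ same n(e⁻) = 0.2102 mol in both cells.
Cd²⁺ + 2e⁻ → Cd, so n(Cd) = 0.2102 / 2 = 0.1051 mol
m(Cd) = 0.1051 × 112.41 = 11.8 g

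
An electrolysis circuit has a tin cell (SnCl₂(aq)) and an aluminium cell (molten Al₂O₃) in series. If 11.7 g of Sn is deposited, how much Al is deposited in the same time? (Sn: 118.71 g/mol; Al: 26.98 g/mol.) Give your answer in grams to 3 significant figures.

1.77 g

n(Sn) = 11.7 / 118.71 = 0.09856 mol
Sn²⁺ + 2e⁻ → Sn, so n(e⁻) = 2 × 0.09856 = 0.1971 mol
Since the cells are in series, n(e⁻) in the Al cell is also 0.1971 mol.
Al³⁺ + 3e⁻ → Al, so n(Al) = 0.1971 / 3 = 0.06570 mol
m(Al) = 0.06570 × 26.98 = 1.77 g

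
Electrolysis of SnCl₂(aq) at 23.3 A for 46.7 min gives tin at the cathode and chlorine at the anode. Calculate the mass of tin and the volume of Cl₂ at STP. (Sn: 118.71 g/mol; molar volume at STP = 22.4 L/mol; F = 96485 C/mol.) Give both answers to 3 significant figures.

40.2 g Sn; 7.58 L Cl₂

Q = 23.3 × 2802 = 65290 C; n(e⁻) = 65290 / 96485 = 0.6767 mol
Cathode: Sn²⁺ + 2e⁻ → Sn → n(Sn) = 0.6767/2 = 0.3384 mol → 40.2 g
Anode: 2Cl⁻ → Cl₂ + 2e⁻ → n(Cl₂) = 0.6767/2 = 0.3384 mol → 7.58 L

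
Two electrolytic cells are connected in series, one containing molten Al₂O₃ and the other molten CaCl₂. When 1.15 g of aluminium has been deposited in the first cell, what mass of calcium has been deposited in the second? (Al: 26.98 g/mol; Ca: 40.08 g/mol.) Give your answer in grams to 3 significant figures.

n(Al) = 1.15 / 26.98 = 0.04262 mol
Al³⁺ + 3e⁻ → Al, so n(e⁻) = 3 × 0.04262 = 0.1279 mol
Since the cells are in series, n(e⁻) in the Ca cell is also 0.1279 mol.
Ca²⁺ + 2e⁻ → Ca, so n(Ca) = 0.1279 / 2 = 0.06395 mol
m(Ca) = 0.06395 × 40.08 = 2.56 g

2.56 g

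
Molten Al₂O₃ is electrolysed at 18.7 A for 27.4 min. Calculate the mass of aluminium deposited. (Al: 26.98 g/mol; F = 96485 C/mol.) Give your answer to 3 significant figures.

2.87 g

Charge passed = 18.7 × 1644 = 30740 C
n(e⁻) = Q/F = 30740/96485 = 0.3186 mol
Al³⁺ + 3e⁻ → Al, so n(Al) = 0.3186 / 3 = 0.1062 mol
m = 0.1062 × 26.98 = 2.87 g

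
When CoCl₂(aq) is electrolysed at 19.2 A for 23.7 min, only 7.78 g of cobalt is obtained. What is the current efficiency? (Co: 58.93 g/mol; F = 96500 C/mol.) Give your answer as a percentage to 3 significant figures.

93.3%

Q = 19.2 × 1422 = 27300 C
n(e⁻) = 27300 / 96500 = 0.2829 mol
Co²⁺ + 2e⁻ → Co, so theoretical n(Co) = 0.1415 mol → 8.339 g
Efficiency = 7.78 / 8.339 = 0.9330 = 93.3%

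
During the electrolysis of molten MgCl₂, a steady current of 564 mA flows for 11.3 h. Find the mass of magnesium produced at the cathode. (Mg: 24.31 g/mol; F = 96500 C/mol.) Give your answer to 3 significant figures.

Q = It = 0.564 × 40680 = 22940 C
Moles of electrons = 22940 / 96500 = 0.2377 mol
Mg²⁺ + 2e⁻ → Mg, so n(Mg) = 0.2377 / 2 = 0.1189 mol
m = 0.1189 × 24.31 = 2.89 g

2.89 g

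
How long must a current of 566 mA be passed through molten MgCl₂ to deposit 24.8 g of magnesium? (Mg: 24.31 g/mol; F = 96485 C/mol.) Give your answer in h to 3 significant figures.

96.6 h

n(Mg) = 24.8 / 24.31 = 1.020 mol
Mg²⁺ + 2e⁻ → Mg, so n(e⁻) = 2 × 1.020 = 2.040 mol
Q = 2.040 × 96485 = 1.968×10^5 C
t = Q / I = 1.968×10^5 / 0.566 = 3.477×10^5 s = 96.6 h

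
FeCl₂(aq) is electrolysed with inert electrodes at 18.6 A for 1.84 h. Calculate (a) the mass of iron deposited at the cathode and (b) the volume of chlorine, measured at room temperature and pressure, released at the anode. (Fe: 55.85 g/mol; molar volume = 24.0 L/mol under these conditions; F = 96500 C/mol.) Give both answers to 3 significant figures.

Q = 18.6 × 6624 = 1.232×10^5 C; n(e⁻) = 1.232×10^5 / 96500 = 1.277 mol
Cathode: Fe²⁺ + 2e⁻ → Fe → n(Fe) = 1.277/2 = 0.6385 mol → 35.7 g
Anode: 2Cl⁻ → Cl₂ + 2e⁻ → n(Cl₂) = 1.277/2 = 0.6385 mol → 15.3 L

35.7 g Fe; 15.3 L Cl₂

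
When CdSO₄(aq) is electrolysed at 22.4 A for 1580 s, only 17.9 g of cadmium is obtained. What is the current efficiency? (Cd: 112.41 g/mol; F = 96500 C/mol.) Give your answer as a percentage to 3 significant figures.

86.8%

Q = 22.4 × 1580 = 35390 C
n(e⁻) = 35390 / 96500 = 0.3667 mol
Cd²⁺ + 2e⁻ → Cd, so theoretical n(Cd) = 0.1834 mol → 20.62 g
Efficiency = 17.9 / 20.62 = 0.8681 = 86.8%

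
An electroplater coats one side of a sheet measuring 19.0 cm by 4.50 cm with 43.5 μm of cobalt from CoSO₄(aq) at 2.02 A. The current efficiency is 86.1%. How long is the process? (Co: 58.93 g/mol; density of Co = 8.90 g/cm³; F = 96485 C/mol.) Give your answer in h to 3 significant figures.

1.73 h

Plated area = 19.0 × 4.50 = 85.50 cm²
Volume = 85.50 × 43.5×10⁻⁴ cm = 0.3719 cm³
m(Co) = 0.3719 × 8.90 = 3.310 g
n(Co) = 3.310 / 58.93 = 0.05617 mol; n(e⁻) = 2 × 0.05617 = 0.1123 mol
Q = 0.1123 × 96485 / 0.861 = 12580 C
t = 12580 / 2.02 = 6228 s = 1.73 h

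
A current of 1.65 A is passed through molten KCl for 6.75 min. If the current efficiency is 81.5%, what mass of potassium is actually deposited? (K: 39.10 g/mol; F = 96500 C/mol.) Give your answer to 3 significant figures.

Q = 1.65 × 405 = 668.3 C
n(e⁻) = 668.3 / 96500 = 0.006925 mol
K⁺ + e⁻ → K, so theoretical m(K) = 0.006925 × 39.10 = 0.2708 g
Actual mass = 81.5% × 0.2708 = 0.221 g

0.221 g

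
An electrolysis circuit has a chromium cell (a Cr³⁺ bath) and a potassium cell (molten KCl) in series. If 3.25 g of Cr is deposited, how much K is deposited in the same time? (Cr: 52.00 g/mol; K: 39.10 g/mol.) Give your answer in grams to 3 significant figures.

n(Cr) = 3.25 / 52.00 = 0.06250 mol
Cr³⁺ + 3e⁻ → Cr, so n(e⁻) = 3 × 0.06250 = 0.1875 mol
The cells are in series, so the same charge (and hence the same n(e⁻) = 0.1875 mol) passes through both.
K⁺ + e⁻ → K, so n(K) = 0.1875 mol
m(K) = 0.1875 × 39.10 = 7.33 g

7.33 g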